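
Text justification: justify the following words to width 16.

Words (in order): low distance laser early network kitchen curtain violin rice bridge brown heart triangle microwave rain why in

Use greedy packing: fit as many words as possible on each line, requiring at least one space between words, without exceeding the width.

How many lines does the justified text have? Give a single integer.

Answer: 9

Derivation:
Line 1: ['low', 'distance'] (min_width=12, slack=4)
Line 2: ['laser', 'early'] (min_width=11, slack=5)
Line 3: ['network', 'kitchen'] (min_width=15, slack=1)
Line 4: ['curtain', 'violin'] (min_width=14, slack=2)
Line 5: ['rice', 'bridge'] (min_width=11, slack=5)
Line 6: ['brown', 'heart'] (min_width=11, slack=5)
Line 7: ['triangle'] (min_width=8, slack=8)
Line 8: ['microwave', 'rain'] (min_width=14, slack=2)
Line 9: ['why', 'in'] (min_width=6, slack=10)
Total lines: 9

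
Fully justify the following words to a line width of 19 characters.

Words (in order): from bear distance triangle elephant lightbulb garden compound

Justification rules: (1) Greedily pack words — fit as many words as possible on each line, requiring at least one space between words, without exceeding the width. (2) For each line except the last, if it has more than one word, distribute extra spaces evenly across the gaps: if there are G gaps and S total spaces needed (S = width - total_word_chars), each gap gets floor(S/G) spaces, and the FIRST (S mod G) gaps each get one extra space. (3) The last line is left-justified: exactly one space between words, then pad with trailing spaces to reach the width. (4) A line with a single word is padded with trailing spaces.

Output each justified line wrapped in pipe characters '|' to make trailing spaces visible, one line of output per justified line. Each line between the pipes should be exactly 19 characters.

Answer: |from  bear distance|
|triangle   elephant|
|lightbulb    garden|
|compound           |

Derivation:
Line 1: ['from', 'bear', 'distance'] (min_width=18, slack=1)
Line 2: ['triangle', 'elephant'] (min_width=17, slack=2)
Line 3: ['lightbulb', 'garden'] (min_width=16, slack=3)
Line 4: ['compound'] (min_width=8, slack=11)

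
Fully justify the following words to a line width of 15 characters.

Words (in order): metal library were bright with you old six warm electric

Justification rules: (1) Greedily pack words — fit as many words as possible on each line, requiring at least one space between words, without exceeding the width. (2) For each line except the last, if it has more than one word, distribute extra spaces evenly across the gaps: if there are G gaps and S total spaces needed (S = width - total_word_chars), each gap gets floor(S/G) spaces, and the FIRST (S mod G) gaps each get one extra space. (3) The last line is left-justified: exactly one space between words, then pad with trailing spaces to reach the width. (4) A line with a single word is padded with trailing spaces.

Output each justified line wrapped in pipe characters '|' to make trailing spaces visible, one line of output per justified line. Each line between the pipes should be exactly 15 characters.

Answer: |metal   library|
|were     bright|
|with   you  old|
|six        warm|
|electric       |

Derivation:
Line 1: ['metal', 'library'] (min_width=13, slack=2)
Line 2: ['were', 'bright'] (min_width=11, slack=4)
Line 3: ['with', 'you', 'old'] (min_width=12, slack=3)
Line 4: ['six', 'warm'] (min_width=8, slack=7)
Line 5: ['electric'] (min_width=8, slack=7)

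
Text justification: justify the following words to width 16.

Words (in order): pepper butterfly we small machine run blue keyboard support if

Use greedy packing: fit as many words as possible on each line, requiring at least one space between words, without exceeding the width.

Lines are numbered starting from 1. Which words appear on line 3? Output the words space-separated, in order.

Line 1: ['pepper', 'butterfly'] (min_width=16, slack=0)
Line 2: ['we', 'small', 'machine'] (min_width=16, slack=0)
Line 3: ['run', 'blue'] (min_width=8, slack=8)
Line 4: ['keyboard', 'support'] (min_width=16, slack=0)
Line 5: ['if'] (min_width=2, slack=14)

Answer: run blue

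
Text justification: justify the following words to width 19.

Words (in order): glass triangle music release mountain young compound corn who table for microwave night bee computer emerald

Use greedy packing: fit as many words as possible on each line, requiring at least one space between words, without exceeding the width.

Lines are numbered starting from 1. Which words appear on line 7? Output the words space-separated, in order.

Line 1: ['glass', 'triangle'] (min_width=14, slack=5)
Line 2: ['music', 'release'] (min_width=13, slack=6)
Line 3: ['mountain', 'young'] (min_width=14, slack=5)
Line 4: ['compound', 'corn', 'who'] (min_width=17, slack=2)
Line 5: ['table', 'for', 'microwave'] (min_width=19, slack=0)
Line 6: ['night', 'bee', 'computer'] (min_width=18, slack=1)
Line 7: ['emerald'] (min_width=7, slack=12)

Answer: emerald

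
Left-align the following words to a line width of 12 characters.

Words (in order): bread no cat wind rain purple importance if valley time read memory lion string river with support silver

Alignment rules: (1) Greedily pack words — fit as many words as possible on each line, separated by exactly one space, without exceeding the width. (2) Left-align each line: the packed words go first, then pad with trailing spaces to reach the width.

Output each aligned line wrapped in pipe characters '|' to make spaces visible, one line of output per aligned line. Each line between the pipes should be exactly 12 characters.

Answer: |bread no cat|
|wind rain   |
|purple      |
|importance  |
|if valley   |
|time read   |
|memory lion |
|string river|
|with support|
|silver      |

Derivation:
Line 1: ['bread', 'no', 'cat'] (min_width=12, slack=0)
Line 2: ['wind', 'rain'] (min_width=9, slack=3)
Line 3: ['purple'] (min_width=6, slack=6)
Line 4: ['importance'] (min_width=10, slack=2)
Line 5: ['if', 'valley'] (min_width=9, slack=3)
Line 6: ['time', 'read'] (min_width=9, slack=3)
Line 7: ['memory', 'lion'] (min_width=11, slack=1)
Line 8: ['string', 'river'] (min_width=12, slack=0)
Line 9: ['with', 'support'] (min_width=12, slack=0)
Line 10: ['silver'] (min_width=6, slack=6)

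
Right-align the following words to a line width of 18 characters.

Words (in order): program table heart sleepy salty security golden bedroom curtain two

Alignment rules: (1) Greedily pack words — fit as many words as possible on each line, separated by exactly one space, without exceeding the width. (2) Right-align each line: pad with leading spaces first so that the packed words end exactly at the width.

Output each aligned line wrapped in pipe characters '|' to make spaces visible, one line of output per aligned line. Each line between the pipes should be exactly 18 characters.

Line 1: ['program', 'table'] (min_width=13, slack=5)
Line 2: ['heart', 'sleepy', 'salty'] (min_width=18, slack=0)
Line 3: ['security', 'golden'] (min_width=15, slack=3)
Line 4: ['bedroom', 'curtain'] (min_width=15, slack=3)
Line 5: ['two'] (min_width=3, slack=15)

Answer: |     program table|
|heart sleepy salty|
|   security golden|
|   bedroom curtain|
|               two|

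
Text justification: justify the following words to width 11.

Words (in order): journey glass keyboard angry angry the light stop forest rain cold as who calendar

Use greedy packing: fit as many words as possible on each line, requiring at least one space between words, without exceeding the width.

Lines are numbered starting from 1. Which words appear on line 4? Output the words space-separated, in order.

Answer: angry angry

Derivation:
Line 1: ['journey'] (min_width=7, slack=4)
Line 2: ['glass'] (min_width=5, slack=6)
Line 3: ['keyboard'] (min_width=8, slack=3)
Line 4: ['angry', 'angry'] (min_width=11, slack=0)
Line 5: ['the', 'light'] (min_width=9, slack=2)
Line 6: ['stop', 'forest'] (min_width=11, slack=0)
Line 7: ['rain', 'cold'] (min_width=9, slack=2)
Line 8: ['as', 'who'] (min_width=6, slack=5)
Line 9: ['calendar'] (min_width=8, slack=3)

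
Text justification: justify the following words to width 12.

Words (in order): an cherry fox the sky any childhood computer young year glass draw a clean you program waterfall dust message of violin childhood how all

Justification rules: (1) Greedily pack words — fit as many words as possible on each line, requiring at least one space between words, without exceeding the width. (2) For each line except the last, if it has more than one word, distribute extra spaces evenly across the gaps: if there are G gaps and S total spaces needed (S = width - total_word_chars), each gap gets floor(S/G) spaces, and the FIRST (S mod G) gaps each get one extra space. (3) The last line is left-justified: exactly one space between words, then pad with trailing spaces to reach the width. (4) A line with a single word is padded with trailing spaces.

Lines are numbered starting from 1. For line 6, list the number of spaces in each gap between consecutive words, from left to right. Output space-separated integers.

Line 1: ['an', 'cherry'] (min_width=9, slack=3)
Line 2: ['fox', 'the', 'sky'] (min_width=11, slack=1)
Line 3: ['any'] (min_width=3, slack=9)
Line 4: ['childhood'] (min_width=9, slack=3)
Line 5: ['computer'] (min_width=8, slack=4)
Line 6: ['young', 'year'] (min_width=10, slack=2)
Line 7: ['glass', 'draw', 'a'] (min_width=12, slack=0)
Line 8: ['clean', 'you'] (min_width=9, slack=3)
Line 9: ['program'] (min_width=7, slack=5)
Line 10: ['waterfall'] (min_width=9, slack=3)
Line 11: ['dust', 'message'] (min_width=12, slack=0)
Line 12: ['of', 'violin'] (min_width=9, slack=3)
Line 13: ['childhood'] (min_width=9, slack=3)
Line 14: ['how', 'all'] (min_width=7, slack=5)

Answer: 3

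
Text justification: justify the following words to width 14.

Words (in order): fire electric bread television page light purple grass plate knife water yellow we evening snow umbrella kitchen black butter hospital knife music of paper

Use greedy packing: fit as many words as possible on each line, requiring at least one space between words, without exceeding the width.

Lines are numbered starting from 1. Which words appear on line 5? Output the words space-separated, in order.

Line 1: ['fire', 'electric'] (min_width=13, slack=1)
Line 2: ['bread'] (min_width=5, slack=9)
Line 3: ['television'] (min_width=10, slack=4)
Line 4: ['page', 'light'] (min_width=10, slack=4)
Line 5: ['purple', 'grass'] (min_width=12, slack=2)
Line 6: ['plate', 'knife'] (min_width=11, slack=3)
Line 7: ['water', 'yellow'] (min_width=12, slack=2)
Line 8: ['we', 'evening'] (min_width=10, slack=4)
Line 9: ['snow', 'umbrella'] (min_width=13, slack=1)
Line 10: ['kitchen', 'black'] (min_width=13, slack=1)
Line 11: ['butter'] (min_width=6, slack=8)
Line 12: ['hospital', 'knife'] (min_width=14, slack=0)
Line 13: ['music', 'of', 'paper'] (min_width=14, slack=0)

Answer: purple grass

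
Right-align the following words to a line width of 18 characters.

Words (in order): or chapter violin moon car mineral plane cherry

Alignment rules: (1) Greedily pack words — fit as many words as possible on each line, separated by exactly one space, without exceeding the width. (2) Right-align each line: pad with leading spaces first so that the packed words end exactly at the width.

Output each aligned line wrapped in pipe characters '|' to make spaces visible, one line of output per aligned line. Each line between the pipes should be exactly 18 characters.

Answer: | or chapter violin|
|  moon car mineral|
|      plane cherry|

Derivation:
Line 1: ['or', 'chapter', 'violin'] (min_width=17, slack=1)
Line 2: ['moon', 'car', 'mineral'] (min_width=16, slack=2)
Line 3: ['plane', 'cherry'] (min_width=12, slack=6)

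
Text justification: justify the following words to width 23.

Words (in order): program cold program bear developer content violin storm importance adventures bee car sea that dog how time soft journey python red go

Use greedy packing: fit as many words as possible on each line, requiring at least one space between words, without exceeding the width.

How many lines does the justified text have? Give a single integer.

Answer: 6

Derivation:
Line 1: ['program', 'cold', 'program'] (min_width=20, slack=3)
Line 2: ['bear', 'developer', 'content'] (min_width=22, slack=1)
Line 3: ['violin', 'storm', 'importance'] (min_width=23, slack=0)
Line 4: ['adventures', 'bee', 'car', 'sea'] (min_width=22, slack=1)
Line 5: ['that', 'dog', 'how', 'time', 'soft'] (min_width=22, slack=1)
Line 6: ['journey', 'python', 'red', 'go'] (min_width=21, slack=2)
Total lines: 6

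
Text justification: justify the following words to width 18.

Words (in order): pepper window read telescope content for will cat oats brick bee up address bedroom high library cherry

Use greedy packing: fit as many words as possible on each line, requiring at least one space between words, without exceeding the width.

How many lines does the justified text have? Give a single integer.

Line 1: ['pepper', 'window', 'read'] (min_width=18, slack=0)
Line 2: ['telescope', 'content'] (min_width=17, slack=1)
Line 3: ['for', 'will', 'cat', 'oats'] (min_width=17, slack=1)
Line 4: ['brick', 'bee', 'up'] (min_width=12, slack=6)
Line 5: ['address', 'bedroom'] (min_width=15, slack=3)
Line 6: ['high', 'library'] (min_width=12, slack=6)
Line 7: ['cherry'] (min_width=6, slack=12)
Total lines: 7

Answer: 7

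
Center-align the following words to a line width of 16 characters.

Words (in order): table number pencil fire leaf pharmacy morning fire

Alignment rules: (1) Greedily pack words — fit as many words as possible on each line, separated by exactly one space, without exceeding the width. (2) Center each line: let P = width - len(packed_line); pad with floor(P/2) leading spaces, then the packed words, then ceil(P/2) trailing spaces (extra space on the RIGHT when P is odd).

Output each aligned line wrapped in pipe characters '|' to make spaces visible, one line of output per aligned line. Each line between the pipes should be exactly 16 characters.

Line 1: ['table', 'number'] (min_width=12, slack=4)
Line 2: ['pencil', 'fire', 'leaf'] (min_width=16, slack=0)
Line 3: ['pharmacy', 'morning'] (min_width=16, slack=0)
Line 4: ['fire'] (min_width=4, slack=12)

Answer: |  table number  |
|pencil fire leaf|
|pharmacy morning|
|      fire      |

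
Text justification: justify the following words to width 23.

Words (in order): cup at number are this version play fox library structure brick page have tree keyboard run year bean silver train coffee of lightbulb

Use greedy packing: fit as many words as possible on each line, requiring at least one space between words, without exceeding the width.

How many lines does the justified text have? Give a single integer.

Answer: 7

Derivation:
Line 1: ['cup', 'at', 'number', 'are', 'this'] (min_width=22, slack=1)
Line 2: ['version', 'play', 'fox'] (min_width=16, slack=7)
Line 3: ['library', 'structure', 'brick'] (min_width=23, slack=0)
Line 4: ['page', 'have', 'tree', 'keyboard'] (min_width=23, slack=0)
Line 5: ['run', 'year', 'bean', 'silver'] (min_width=20, slack=3)
Line 6: ['train', 'coffee', 'of'] (min_width=15, slack=8)
Line 7: ['lightbulb'] (min_width=9, slack=14)
Total lines: 7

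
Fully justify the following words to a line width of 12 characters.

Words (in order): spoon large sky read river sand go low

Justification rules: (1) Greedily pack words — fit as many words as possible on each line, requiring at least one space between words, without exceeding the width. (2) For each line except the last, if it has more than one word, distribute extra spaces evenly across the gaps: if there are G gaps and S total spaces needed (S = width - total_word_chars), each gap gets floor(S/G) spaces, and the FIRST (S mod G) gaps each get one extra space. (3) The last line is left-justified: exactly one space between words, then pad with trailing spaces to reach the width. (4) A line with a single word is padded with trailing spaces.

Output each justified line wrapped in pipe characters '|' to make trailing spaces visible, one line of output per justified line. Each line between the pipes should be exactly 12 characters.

Line 1: ['spoon', 'large'] (min_width=11, slack=1)
Line 2: ['sky', 'read'] (min_width=8, slack=4)
Line 3: ['river', 'sand'] (min_width=10, slack=2)
Line 4: ['go', 'low'] (min_width=6, slack=6)

Answer: |spoon  large|
|sky     read|
|river   sand|
|go low      |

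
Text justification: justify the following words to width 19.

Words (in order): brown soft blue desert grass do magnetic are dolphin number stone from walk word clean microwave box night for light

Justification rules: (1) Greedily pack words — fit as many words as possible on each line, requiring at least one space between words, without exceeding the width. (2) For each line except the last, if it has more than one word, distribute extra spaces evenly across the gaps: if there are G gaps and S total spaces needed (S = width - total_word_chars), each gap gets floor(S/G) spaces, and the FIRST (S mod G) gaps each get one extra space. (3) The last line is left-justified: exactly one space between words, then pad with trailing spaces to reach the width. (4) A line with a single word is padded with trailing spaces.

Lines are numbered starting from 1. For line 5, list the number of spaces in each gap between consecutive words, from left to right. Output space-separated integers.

Answer: 3 3

Derivation:
Line 1: ['brown', 'soft', 'blue'] (min_width=15, slack=4)
Line 2: ['desert', 'grass', 'do'] (min_width=15, slack=4)
Line 3: ['magnetic', 'are'] (min_width=12, slack=7)
Line 4: ['dolphin', 'number'] (min_width=14, slack=5)
Line 5: ['stone', 'from', 'walk'] (min_width=15, slack=4)
Line 6: ['word', 'clean'] (min_width=10, slack=9)
Line 7: ['microwave', 'box', 'night'] (min_width=19, slack=0)
Line 8: ['for', 'light'] (min_width=9, slack=10)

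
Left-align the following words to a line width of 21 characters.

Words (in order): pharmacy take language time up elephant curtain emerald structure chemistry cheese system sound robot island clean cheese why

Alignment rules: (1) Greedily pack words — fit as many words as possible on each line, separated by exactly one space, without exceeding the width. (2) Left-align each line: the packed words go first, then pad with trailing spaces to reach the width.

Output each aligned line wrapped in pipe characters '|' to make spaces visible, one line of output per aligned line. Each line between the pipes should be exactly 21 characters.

Answer: |pharmacy take        |
|language time up     |
|elephant curtain     |
|emerald structure    |
|chemistry cheese     |
|system sound robot   |
|island clean cheese  |
|why                  |

Derivation:
Line 1: ['pharmacy', 'take'] (min_width=13, slack=8)
Line 2: ['language', 'time', 'up'] (min_width=16, slack=5)
Line 3: ['elephant', 'curtain'] (min_width=16, slack=5)
Line 4: ['emerald', 'structure'] (min_width=17, slack=4)
Line 5: ['chemistry', 'cheese'] (min_width=16, slack=5)
Line 6: ['system', 'sound', 'robot'] (min_width=18, slack=3)
Line 7: ['island', 'clean', 'cheese'] (min_width=19, slack=2)
Line 8: ['why'] (min_width=3, slack=18)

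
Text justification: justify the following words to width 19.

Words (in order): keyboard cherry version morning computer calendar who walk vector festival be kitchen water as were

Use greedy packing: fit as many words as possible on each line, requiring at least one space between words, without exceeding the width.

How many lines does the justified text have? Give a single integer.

Line 1: ['keyboard', 'cherry'] (min_width=15, slack=4)
Line 2: ['version', 'morning'] (min_width=15, slack=4)
Line 3: ['computer', 'calendar'] (min_width=17, slack=2)
Line 4: ['who', 'walk', 'vector'] (min_width=15, slack=4)
Line 5: ['festival', 'be', 'kitchen'] (min_width=19, slack=0)
Line 6: ['water', 'as', 'were'] (min_width=13, slack=6)
Total lines: 6

Answer: 6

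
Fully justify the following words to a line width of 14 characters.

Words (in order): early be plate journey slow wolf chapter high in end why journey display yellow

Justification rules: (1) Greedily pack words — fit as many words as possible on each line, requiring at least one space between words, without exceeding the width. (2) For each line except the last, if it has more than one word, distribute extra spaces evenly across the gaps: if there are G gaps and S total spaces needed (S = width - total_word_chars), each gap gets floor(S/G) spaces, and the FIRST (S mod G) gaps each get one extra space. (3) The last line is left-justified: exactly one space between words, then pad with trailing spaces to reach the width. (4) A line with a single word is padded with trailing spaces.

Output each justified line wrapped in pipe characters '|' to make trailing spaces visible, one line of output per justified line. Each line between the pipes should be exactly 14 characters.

Answer: |early be plate|
|journey   slow|
|wolf   chapter|
|high   in  end|
|why    journey|
|display yellow|

Derivation:
Line 1: ['early', 'be', 'plate'] (min_width=14, slack=0)
Line 2: ['journey', 'slow'] (min_width=12, slack=2)
Line 3: ['wolf', 'chapter'] (min_width=12, slack=2)
Line 4: ['high', 'in', 'end'] (min_width=11, slack=3)
Line 5: ['why', 'journey'] (min_width=11, slack=3)
Line 6: ['display', 'yellow'] (min_width=14, slack=0)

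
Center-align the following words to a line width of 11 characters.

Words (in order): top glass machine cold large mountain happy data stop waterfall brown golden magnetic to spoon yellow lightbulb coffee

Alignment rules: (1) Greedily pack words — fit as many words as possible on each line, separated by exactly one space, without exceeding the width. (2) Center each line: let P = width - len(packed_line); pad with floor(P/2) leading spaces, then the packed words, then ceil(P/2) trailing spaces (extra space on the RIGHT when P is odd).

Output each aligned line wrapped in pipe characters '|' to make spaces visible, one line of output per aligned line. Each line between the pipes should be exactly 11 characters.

Line 1: ['top', 'glass'] (min_width=9, slack=2)
Line 2: ['machine'] (min_width=7, slack=4)
Line 3: ['cold', 'large'] (min_width=10, slack=1)
Line 4: ['mountain'] (min_width=8, slack=3)
Line 5: ['happy', 'data'] (min_width=10, slack=1)
Line 6: ['stop'] (min_width=4, slack=7)
Line 7: ['waterfall'] (min_width=9, slack=2)
Line 8: ['brown'] (min_width=5, slack=6)
Line 9: ['golden'] (min_width=6, slack=5)
Line 10: ['magnetic', 'to'] (min_width=11, slack=0)
Line 11: ['spoon'] (min_width=5, slack=6)
Line 12: ['yellow'] (min_width=6, slack=5)
Line 13: ['lightbulb'] (min_width=9, slack=2)
Line 14: ['coffee'] (min_width=6, slack=5)

Answer: | top glass |
|  machine  |
|cold large |
| mountain  |
|happy data |
|   stop    |
| waterfall |
|   brown   |
|  golden   |
|magnetic to|
|   spoon   |
|  yellow   |
| lightbulb |
|  coffee   |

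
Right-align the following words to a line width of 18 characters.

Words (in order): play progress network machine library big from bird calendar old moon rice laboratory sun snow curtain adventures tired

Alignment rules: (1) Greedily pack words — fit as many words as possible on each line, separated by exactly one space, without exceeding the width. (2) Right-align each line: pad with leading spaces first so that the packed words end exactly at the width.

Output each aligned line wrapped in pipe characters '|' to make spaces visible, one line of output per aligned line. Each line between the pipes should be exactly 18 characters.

Line 1: ['play', 'progress'] (min_width=13, slack=5)
Line 2: ['network', 'machine'] (min_width=15, slack=3)
Line 3: ['library', 'big', 'from'] (min_width=16, slack=2)
Line 4: ['bird', 'calendar', 'old'] (min_width=17, slack=1)
Line 5: ['moon', 'rice'] (min_width=9, slack=9)
Line 6: ['laboratory', 'sun'] (min_width=14, slack=4)
Line 7: ['snow', 'curtain'] (min_width=12, slack=6)
Line 8: ['adventures', 'tired'] (min_width=16, slack=2)

Answer: |     play progress|
|   network machine|
|  library big from|
| bird calendar old|
|         moon rice|
|    laboratory sun|
|      snow curtain|
|  adventures tired|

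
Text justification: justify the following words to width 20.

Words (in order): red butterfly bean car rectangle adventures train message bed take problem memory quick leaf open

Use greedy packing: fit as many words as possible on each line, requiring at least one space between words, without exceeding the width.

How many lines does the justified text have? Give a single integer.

Answer: 6

Derivation:
Line 1: ['red', 'butterfly', 'bean'] (min_width=18, slack=2)
Line 2: ['car', 'rectangle'] (min_width=13, slack=7)
Line 3: ['adventures', 'train'] (min_width=16, slack=4)
Line 4: ['message', 'bed', 'take'] (min_width=16, slack=4)
Line 5: ['problem', 'memory', 'quick'] (min_width=20, slack=0)
Line 6: ['leaf', 'open'] (min_width=9, slack=11)
Total lines: 6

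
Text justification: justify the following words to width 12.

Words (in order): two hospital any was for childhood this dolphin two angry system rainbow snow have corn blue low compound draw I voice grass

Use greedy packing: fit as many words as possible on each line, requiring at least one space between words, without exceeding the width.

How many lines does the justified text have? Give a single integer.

Line 1: ['two', 'hospital'] (min_width=12, slack=0)
Line 2: ['any', 'was', 'for'] (min_width=11, slack=1)
Line 3: ['childhood'] (min_width=9, slack=3)
Line 4: ['this', 'dolphin'] (min_width=12, slack=0)
Line 5: ['two', 'angry'] (min_width=9, slack=3)
Line 6: ['system'] (min_width=6, slack=6)
Line 7: ['rainbow', 'snow'] (min_width=12, slack=0)
Line 8: ['have', 'corn'] (min_width=9, slack=3)
Line 9: ['blue', 'low'] (min_width=8, slack=4)
Line 10: ['compound'] (min_width=8, slack=4)
Line 11: ['draw', 'I', 'voice'] (min_width=12, slack=0)
Line 12: ['grass'] (min_width=5, slack=7)
Total lines: 12

Answer: 12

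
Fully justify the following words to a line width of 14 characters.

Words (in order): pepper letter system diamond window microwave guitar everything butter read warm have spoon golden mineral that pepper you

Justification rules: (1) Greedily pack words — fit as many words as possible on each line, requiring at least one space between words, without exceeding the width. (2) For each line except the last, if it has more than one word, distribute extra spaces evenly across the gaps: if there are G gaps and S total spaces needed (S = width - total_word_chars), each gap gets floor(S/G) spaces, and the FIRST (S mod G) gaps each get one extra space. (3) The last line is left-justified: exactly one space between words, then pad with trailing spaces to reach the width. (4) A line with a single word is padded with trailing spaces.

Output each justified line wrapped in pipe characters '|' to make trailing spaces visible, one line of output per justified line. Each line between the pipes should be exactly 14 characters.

Line 1: ['pepper', 'letter'] (min_width=13, slack=1)
Line 2: ['system', 'diamond'] (min_width=14, slack=0)
Line 3: ['window'] (min_width=6, slack=8)
Line 4: ['microwave'] (min_width=9, slack=5)
Line 5: ['guitar'] (min_width=6, slack=8)
Line 6: ['everything'] (min_width=10, slack=4)
Line 7: ['butter', 'read'] (min_width=11, slack=3)
Line 8: ['warm', 'have'] (min_width=9, slack=5)
Line 9: ['spoon', 'golden'] (min_width=12, slack=2)
Line 10: ['mineral', 'that'] (min_width=12, slack=2)
Line 11: ['pepper', 'you'] (min_width=10, slack=4)

Answer: |pepper  letter|
|system diamond|
|window        |
|microwave     |
|guitar        |
|everything    |
|butter    read|
|warm      have|
|spoon   golden|
|mineral   that|
|pepper you    |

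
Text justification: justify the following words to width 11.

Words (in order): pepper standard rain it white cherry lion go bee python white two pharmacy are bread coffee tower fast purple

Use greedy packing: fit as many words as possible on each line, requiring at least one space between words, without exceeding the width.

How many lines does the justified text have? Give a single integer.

Answer: 13

Derivation:
Line 1: ['pepper'] (min_width=6, slack=5)
Line 2: ['standard'] (min_width=8, slack=3)
Line 3: ['rain', 'it'] (min_width=7, slack=4)
Line 4: ['white'] (min_width=5, slack=6)
Line 5: ['cherry', 'lion'] (min_width=11, slack=0)
Line 6: ['go', 'bee'] (min_width=6, slack=5)
Line 7: ['python'] (min_width=6, slack=5)
Line 8: ['white', 'two'] (min_width=9, slack=2)
Line 9: ['pharmacy'] (min_width=8, slack=3)
Line 10: ['are', 'bread'] (min_width=9, slack=2)
Line 11: ['coffee'] (min_width=6, slack=5)
Line 12: ['tower', 'fast'] (min_width=10, slack=1)
Line 13: ['purple'] (min_width=6, slack=5)
Total lines: 13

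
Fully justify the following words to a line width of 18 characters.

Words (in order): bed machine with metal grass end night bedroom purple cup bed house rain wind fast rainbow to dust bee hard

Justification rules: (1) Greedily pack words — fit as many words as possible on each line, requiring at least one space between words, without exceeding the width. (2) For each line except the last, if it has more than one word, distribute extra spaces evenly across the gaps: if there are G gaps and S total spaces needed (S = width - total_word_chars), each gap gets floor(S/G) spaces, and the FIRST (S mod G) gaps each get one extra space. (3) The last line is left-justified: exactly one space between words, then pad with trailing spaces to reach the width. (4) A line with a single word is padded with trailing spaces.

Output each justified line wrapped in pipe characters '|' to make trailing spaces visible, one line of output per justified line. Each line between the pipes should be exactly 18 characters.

Answer: |bed  machine  with|
|metal   grass  end|
|night      bedroom|
|purple   cup   bed|
|house   rain  wind|
|fast   rainbow  to|
|dust bee hard     |

Derivation:
Line 1: ['bed', 'machine', 'with'] (min_width=16, slack=2)
Line 2: ['metal', 'grass', 'end'] (min_width=15, slack=3)
Line 3: ['night', 'bedroom'] (min_width=13, slack=5)
Line 4: ['purple', 'cup', 'bed'] (min_width=14, slack=4)
Line 5: ['house', 'rain', 'wind'] (min_width=15, slack=3)
Line 6: ['fast', 'rainbow', 'to'] (min_width=15, slack=3)
Line 7: ['dust', 'bee', 'hard'] (min_width=13, slack=5)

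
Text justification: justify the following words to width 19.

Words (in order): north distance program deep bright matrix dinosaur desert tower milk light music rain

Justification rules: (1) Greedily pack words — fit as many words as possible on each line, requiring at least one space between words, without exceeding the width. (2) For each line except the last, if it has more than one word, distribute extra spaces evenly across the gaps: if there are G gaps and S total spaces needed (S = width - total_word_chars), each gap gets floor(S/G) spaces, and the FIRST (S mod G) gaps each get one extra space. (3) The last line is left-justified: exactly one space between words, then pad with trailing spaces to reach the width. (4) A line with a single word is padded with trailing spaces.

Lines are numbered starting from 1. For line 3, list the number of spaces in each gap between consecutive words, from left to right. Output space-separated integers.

Line 1: ['north', 'distance'] (min_width=14, slack=5)
Line 2: ['program', 'deep', 'bright'] (min_width=19, slack=0)
Line 3: ['matrix', 'dinosaur'] (min_width=15, slack=4)
Line 4: ['desert', 'tower', 'milk'] (min_width=17, slack=2)
Line 5: ['light', 'music', 'rain'] (min_width=16, slack=3)

Answer: 5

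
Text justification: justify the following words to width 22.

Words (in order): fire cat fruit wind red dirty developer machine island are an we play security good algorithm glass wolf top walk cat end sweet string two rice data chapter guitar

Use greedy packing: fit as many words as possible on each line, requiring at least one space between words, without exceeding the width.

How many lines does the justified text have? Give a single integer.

Line 1: ['fire', 'cat', 'fruit', 'wind'] (min_width=19, slack=3)
Line 2: ['red', 'dirty', 'developer'] (min_width=19, slack=3)
Line 3: ['machine', 'island', 'are', 'an'] (min_width=21, slack=1)
Line 4: ['we', 'play', 'security', 'good'] (min_width=21, slack=1)
Line 5: ['algorithm', 'glass', 'wolf'] (min_width=20, slack=2)
Line 6: ['top', 'walk', 'cat', 'end', 'sweet'] (min_width=22, slack=0)
Line 7: ['string', 'two', 'rice', 'data'] (min_width=20, slack=2)
Line 8: ['chapter', 'guitar'] (min_width=14, slack=8)
Total lines: 8

Answer: 8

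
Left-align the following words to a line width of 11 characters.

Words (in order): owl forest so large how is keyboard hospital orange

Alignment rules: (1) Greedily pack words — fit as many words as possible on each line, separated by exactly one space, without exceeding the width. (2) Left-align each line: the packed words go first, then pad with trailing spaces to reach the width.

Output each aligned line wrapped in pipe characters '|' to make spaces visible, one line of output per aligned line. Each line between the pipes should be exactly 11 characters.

Line 1: ['owl', 'forest'] (min_width=10, slack=1)
Line 2: ['so', 'large'] (min_width=8, slack=3)
Line 3: ['how', 'is'] (min_width=6, slack=5)
Line 4: ['keyboard'] (min_width=8, slack=3)
Line 5: ['hospital'] (min_width=8, slack=3)
Line 6: ['orange'] (min_width=6, slack=5)

Answer: |owl forest |
|so large   |
|how is     |
|keyboard   |
|hospital   |
|orange     |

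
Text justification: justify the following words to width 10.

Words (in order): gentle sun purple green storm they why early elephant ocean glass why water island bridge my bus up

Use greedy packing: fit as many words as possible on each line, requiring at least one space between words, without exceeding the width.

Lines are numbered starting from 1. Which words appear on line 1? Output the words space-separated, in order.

Line 1: ['gentle', 'sun'] (min_width=10, slack=0)
Line 2: ['purple'] (min_width=6, slack=4)
Line 3: ['green'] (min_width=5, slack=5)
Line 4: ['storm', 'they'] (min_width=10, slack=0)
Line 5: ['why', 'early'] (min_width=9, slack=1)
Line 6: ['elephant'] (min_width=8, slack=2)
Line 7: ['ocean'] (min_width=5, slack=5)
Line 8: ['glass', 'why'] (min_width=9, slack=1)
Line 9: ['water'] (min_width=5, slack=5)
Line 10: ['island'] (min_width=6, slack=4)
Line 11: ['bridge', 'my'] (min_width=9, slack=1)
Line 12: ['bus', 'up'] (min_width=6, slack=4)

Answer: gentle sun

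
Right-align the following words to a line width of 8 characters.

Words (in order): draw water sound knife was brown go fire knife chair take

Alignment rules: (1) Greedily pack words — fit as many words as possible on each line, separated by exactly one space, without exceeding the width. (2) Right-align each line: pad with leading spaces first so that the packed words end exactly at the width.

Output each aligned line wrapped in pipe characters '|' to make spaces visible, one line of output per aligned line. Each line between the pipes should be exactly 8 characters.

Answer: |    draw|
|   water|
|   sound|
|   knife|
|     was|
|brown go|
|    fire|
|   knife|
|   chair|
|    take|

Derivation:
Line 1: ['draw'] (min_width=4, slack=4)
Line 2: ['water'] (min_width=5, slack=3)
Line 3: ['sound'] (min_width=5, slack=3)
Line 4: ['knife'] (min_width=5, slack=3)
Line 5: ['was'] (min_width=3, slack=5)
Line 6: ['brown', 'go'] (min_width=8, slack=0)
Line 7: ['fire'] (min_width=4, slack=4)
Line 8: ['knife'] (min_width=5, slack=3)
Line 9: ['chair'] (min_width=5, slack=3)
Line 10: ['take'] (min_width=4, slack=4)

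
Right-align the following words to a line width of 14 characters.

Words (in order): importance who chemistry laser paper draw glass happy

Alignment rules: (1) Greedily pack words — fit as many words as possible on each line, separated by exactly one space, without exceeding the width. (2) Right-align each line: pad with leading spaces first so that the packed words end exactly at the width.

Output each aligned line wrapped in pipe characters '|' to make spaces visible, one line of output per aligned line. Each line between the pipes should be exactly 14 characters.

Answer: |importance who|
|     chemistry|
|   laser paper|
|    draw glass|
|         happy|

Derivation:
Line 1: ['importance', 'who'] (min_width=14, slack=0)
Line 2: ['chemistry'] (min_width=9, slack=5)
Line 3: ['laser', 'paper'] (min_width=11, slack=3)
Line 4: ['draw', 'glass'] (min_width=10, slack=4)
Line 5: ['happy'] (min_width=5, slack=9)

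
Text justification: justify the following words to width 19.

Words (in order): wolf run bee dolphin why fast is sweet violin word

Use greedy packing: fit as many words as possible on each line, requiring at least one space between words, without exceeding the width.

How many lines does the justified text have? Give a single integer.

Answer: 3

Derivation:
Line 1: ['wolf', 'run', 'bee'] (min_width=12, slack=7)
Line 2: ['dolphin', 'why', 'fast', 'is'] (min_width=19, slack=0)
Line 3: ['sweet', 'violin', 'word'] (min_width=17, slack=2)
Total lines: 3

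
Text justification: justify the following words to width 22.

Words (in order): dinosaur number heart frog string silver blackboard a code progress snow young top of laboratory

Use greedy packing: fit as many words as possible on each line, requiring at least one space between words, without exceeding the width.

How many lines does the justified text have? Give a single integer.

Answer: 5

Derivation:
Line 1: ['dinosaur', 'number', 'heart'] (min_width=21, slack=1)
Line 2: ['frog', 'string', 'silver'] (min_width=18, slack=4)
Line 3: ['blackboard', 'a', 'code'] (min_width=17, slack=5)
Line 4: ['progress', 'snow', 'young'] (min_width=19, slack=3)
Line 5: ['top', 'of', 'laboratory'] (min_width=17, slack=5)
Total lines: 5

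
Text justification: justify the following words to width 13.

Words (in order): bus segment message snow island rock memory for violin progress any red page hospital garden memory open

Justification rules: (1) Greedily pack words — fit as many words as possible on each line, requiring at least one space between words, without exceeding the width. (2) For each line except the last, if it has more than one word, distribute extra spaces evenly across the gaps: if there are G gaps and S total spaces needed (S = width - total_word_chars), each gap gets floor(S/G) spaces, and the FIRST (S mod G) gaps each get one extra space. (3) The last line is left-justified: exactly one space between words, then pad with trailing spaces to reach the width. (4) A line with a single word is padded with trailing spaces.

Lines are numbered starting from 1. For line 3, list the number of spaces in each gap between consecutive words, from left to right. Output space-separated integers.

Answer: 3

Derivation:
Line 1: ['bus', 'segment'] (min_width=11, slack=2)
Line 2: ['message', 'snow'] (min_width=12, slack=1)
Line 3: ['island', 'rock'] (min_width=11, slack=2)
Line 4: ['memory', 'for'] (min_width=10, slack=3)
Line 5: ['violin'] (min_width=6, slack=7)
Line 6: ['progress', 'any'] (min_width=12, slack=1)
Line 7: ['red', 'page'] (min_width=8, slack=5)
Line 8: ['hospital'] (min_width=8, slack=5)
Line 9: ['garden', 'memory'] (min_width=13, slack=0)
Line 10: ['open'] (min_width=4, slack=9)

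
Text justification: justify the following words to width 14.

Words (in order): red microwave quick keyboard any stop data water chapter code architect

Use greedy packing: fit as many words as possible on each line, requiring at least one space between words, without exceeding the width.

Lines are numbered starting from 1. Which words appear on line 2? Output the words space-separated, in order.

Line 1: ['red', 'microwave'] (min_width=13, slack=1)
Line 2: ['quick', 'keyboard'] (min_width=14, slack=0)
Line 3: ['any', 'stop', 'data'] (min_width=13, slack=1)
Line 4: ['water', 'chapter'] (min_width=13, slack=1)
Line 5: ['code', 'architect'] (min_width=14, slack=0)

Answer: quick keyboard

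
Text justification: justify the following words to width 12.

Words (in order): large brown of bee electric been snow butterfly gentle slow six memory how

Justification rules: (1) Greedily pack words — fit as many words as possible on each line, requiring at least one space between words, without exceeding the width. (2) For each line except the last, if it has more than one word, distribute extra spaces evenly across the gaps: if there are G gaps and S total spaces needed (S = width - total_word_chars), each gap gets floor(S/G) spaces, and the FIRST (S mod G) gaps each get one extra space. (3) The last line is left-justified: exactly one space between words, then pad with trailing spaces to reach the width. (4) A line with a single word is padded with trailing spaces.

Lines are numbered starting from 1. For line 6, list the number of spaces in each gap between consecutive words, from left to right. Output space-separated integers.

Answer: 2

Derivation:
Line 1: ['large', 'brown'] (min_width=11, slack=1)
Line 2: ['of', 'bee'] (min_width=6, slack=6)
Line 3: ['electric'] (min_width=8, slack=4)
Line 4: ['been', 'snow'] (min_width=9, slack=3)
Line 5: ['butterfly'] (min_width=9, slack=3)
Line 6: ['gentle', 'slow'] (min_width=11, slack=1)
Line 7: ['six', 'memory'] (min_width=10, slack=2)
Line 8: ['how'] (min_width=3, slack=9)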